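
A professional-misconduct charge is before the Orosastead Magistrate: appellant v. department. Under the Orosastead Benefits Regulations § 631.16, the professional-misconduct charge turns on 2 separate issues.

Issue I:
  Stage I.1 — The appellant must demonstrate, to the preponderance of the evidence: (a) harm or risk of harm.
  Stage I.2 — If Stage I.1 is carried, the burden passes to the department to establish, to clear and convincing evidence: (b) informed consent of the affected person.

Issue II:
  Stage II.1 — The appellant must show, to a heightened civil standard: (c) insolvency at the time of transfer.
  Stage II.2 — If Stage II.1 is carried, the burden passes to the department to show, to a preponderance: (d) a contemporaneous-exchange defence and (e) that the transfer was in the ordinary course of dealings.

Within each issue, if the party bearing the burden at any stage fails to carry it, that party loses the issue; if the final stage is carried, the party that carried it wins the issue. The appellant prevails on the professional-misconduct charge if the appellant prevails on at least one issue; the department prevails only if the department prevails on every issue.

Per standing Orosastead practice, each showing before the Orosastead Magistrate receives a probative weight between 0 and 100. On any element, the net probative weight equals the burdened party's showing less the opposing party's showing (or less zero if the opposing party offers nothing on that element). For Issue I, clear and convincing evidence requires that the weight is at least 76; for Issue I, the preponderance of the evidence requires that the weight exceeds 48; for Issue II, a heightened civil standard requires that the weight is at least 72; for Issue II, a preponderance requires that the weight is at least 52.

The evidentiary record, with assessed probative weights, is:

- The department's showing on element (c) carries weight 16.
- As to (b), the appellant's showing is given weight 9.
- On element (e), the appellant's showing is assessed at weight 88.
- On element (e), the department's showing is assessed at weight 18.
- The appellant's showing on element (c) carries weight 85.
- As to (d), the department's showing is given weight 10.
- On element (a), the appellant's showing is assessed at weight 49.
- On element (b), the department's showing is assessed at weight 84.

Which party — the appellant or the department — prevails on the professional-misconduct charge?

— Issue I —
Stage I.1 — burden on appellant; standard: the preponderance of the evidence (weight exceeds 48).
    (a): 49 > 48 [met]
  Stage I.1 is satisfied; the onus moves to the department.
Stage I.2 — burden on department; standard: clear and convincing evidence (weight is at least 76).
    (b): 84 − 9 = 75 < 76 [not met]
  The department does not carry Stage I.2.
The appellant prevails on this issue.
— Issue II —
Stage II.1 — burden on appellant; standard: a heightened civil standard (weight is at least 72).
    (c): 85 − 16 = 69 < 72 [not met]
  Stage II.1 not carried; the appellant fails its burden.
The department prevails on this issue.
Per-issue: Issue I → appellant; Issue II → department. The appellant must prevail on at least one issue; overall, the appellant prevails.

appellant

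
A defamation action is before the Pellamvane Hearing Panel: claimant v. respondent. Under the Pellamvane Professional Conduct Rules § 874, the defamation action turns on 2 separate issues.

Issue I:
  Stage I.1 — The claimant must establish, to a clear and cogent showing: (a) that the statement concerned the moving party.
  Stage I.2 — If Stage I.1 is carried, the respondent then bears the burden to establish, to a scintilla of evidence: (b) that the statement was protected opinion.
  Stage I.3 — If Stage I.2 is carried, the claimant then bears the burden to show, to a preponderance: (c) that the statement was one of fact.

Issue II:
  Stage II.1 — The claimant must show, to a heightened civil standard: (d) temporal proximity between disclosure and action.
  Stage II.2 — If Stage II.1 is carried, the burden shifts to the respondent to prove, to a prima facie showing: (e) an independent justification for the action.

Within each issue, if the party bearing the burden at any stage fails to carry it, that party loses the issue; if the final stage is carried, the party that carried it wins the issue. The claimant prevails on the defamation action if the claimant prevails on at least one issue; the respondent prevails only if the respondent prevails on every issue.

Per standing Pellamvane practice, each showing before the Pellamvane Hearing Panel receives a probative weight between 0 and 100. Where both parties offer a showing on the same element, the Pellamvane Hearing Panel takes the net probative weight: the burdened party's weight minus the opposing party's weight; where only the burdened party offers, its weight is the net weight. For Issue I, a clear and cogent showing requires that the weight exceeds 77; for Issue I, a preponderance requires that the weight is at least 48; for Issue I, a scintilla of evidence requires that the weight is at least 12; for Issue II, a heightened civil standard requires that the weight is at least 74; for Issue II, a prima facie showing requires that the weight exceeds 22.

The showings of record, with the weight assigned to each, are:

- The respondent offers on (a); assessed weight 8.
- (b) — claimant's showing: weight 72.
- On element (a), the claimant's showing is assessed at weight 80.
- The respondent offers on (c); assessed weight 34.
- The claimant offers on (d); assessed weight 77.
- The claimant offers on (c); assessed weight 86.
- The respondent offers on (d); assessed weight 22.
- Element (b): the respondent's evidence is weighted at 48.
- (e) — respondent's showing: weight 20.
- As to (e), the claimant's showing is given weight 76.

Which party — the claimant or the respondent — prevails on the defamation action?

— Issue I —
Stage I.1 (claimant, a clear and cogent showing, weight exceeds 77): (a) net 80−8=72 ≤ 77 — fails.
  The claimant does not carry Stage I.1.
The respondent prevails on this issue.
— Issue II —
Stage II.1 (claimant, a heightened civil standard, weight is at least 74): (d) net 77−22=55 < 74 — fails.
  The claimant does not carry Stage II.1.
So the respondent prevails on this issue.
Per-issue: Issue I → respondent; Issue II → respondent. The claimant must prevail on at least one issue; overall, the respondent prevails.

respondent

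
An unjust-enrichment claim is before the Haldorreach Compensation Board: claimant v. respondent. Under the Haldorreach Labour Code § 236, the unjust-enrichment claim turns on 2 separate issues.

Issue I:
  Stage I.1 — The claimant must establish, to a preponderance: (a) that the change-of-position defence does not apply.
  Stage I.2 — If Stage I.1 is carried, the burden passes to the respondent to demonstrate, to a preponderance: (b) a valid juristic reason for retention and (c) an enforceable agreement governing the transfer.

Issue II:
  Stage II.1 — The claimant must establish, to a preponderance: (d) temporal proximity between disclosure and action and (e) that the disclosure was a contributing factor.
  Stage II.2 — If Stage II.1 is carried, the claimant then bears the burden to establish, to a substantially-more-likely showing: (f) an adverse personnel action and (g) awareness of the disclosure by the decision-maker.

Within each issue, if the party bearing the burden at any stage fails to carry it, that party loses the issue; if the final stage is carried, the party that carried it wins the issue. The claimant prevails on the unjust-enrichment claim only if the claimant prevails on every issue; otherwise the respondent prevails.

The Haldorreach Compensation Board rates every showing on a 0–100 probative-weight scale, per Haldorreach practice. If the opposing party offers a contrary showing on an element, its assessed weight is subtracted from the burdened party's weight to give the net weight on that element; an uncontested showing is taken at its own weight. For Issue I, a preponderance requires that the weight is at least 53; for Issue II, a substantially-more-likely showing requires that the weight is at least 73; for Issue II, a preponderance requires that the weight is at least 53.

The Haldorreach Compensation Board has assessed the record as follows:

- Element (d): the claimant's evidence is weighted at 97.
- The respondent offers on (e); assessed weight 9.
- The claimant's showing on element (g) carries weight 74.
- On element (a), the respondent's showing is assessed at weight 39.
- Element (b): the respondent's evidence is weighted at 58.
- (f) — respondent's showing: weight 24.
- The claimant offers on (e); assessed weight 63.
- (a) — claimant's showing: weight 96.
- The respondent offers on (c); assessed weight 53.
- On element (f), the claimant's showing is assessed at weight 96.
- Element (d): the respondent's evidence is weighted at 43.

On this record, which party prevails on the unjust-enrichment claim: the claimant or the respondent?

— Issue I —
At Stage I.1 the claimant must meet a preponderance (weight is at least 53): on (a) the weight is 96 less the opposing 39 gives net 57, ≥ 53, so (a) meets the standard.
  Stage I.1 is satisfied; the onus moves to the respondent.
At Stage I.2 the respondent must meet a preponderance (weight is at least 53): on (b) the weight is 58, ≥ 53, so (b) meets the standard; on (c) the weight is 53, ≥ 53, so (c) meets the standard.
  Stage I.2 carried; the final stage is satisfied.
All stages carried — the respondent prevails on this issue.
— Issue II —
Stage II.1 (claimant, a preponderance, weight is at least 53): (d) net 97−43=54 ≥ 53 — meets; (e) net 63−9=54 ≥ 53 — meets.
  Stage II.1 carried; the burden remains with the claimant.
Stage II.2 (claimant, a substantially-more-likely showing, weight is at least 73): (f) net 96−24=72 < 73 — fails; (g) 74 ≥ 73 — meets.
  Not every element is met, so the claimant fails to carry Stage II.2.
The analysis ends at Stage II.2; the respondent prevails on this issue.
Per-issue: Issue I → respondent; Issue II → respondent. The claimant must prevail on every issue; overall, the respondent prevails.

respondent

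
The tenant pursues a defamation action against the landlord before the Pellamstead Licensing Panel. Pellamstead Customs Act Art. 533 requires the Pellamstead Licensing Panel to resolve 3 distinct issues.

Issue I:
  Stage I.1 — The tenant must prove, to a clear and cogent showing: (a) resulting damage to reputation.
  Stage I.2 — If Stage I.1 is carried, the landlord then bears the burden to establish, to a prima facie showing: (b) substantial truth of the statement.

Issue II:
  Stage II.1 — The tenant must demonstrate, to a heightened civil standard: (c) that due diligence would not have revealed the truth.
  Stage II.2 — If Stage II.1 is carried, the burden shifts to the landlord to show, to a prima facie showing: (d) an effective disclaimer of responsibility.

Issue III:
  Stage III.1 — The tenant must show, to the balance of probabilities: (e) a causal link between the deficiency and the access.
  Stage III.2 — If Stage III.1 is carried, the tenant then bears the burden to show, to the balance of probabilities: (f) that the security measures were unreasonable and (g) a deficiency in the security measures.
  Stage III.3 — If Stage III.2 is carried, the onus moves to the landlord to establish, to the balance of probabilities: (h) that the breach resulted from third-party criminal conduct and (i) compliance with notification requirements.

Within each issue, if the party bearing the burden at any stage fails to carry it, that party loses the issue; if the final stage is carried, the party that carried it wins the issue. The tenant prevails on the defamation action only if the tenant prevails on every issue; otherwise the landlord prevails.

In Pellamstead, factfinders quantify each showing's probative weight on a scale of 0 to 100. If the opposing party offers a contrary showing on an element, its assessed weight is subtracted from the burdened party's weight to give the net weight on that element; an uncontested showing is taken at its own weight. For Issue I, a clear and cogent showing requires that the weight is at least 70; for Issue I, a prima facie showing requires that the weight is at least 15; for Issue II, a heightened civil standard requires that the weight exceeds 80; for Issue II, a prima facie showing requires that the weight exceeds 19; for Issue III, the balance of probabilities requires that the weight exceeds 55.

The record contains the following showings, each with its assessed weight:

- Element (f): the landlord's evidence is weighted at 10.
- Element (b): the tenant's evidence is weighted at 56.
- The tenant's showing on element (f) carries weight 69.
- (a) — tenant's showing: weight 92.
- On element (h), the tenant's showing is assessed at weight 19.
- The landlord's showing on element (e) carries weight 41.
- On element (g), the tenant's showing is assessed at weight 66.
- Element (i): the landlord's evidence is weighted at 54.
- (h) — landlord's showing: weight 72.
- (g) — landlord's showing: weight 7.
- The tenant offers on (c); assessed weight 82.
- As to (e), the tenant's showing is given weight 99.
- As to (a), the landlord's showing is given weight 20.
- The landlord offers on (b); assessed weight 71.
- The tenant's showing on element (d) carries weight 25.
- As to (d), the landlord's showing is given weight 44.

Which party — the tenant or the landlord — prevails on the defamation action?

landlord

— Issue I —
Stage I.1 (tenant, a clear and cogent showing, weight is at least 70): (a) net 92−20=72 ≥ 70 — meets.
  All elements met. The burden passes to the landlord.
Stage I.2 (landlord, a prima facie showing, weight is at least 15): (b) net 71−56=15 ≥ 15 — meets.
  All elements met at the final stage.
Every stage carried; the landlord prevails on this issue.
— Issue II —
Stage II.1 (tenant, a heightened civil standard, weight exceeds 80): (c) 82 > 80 — meets.
  All elements met. The burden passes to the landlord.
Stage II.2 (landlord, a prima facie showing, weight exceeds 19): (d) net 44−25=19 ≤ 19 — fails.
  The landlord does not carry Stage II.2.
The tenant prevails on this issue.
— Issue III —
Stage III.1 — burden on tenant; standard: the balance of probabilities (weight exceeds 55).
    (e): 99 − 41 = 58 > 55 [met]
  Stage III.1 is satisfied; the tenant continues to bear the burden.
Stage III.2 — burden on tenant; standard: the balance of probabilities (weight exceeds 55).
    (f): 69 − 10 = 59 > 55 [met]
    (g): 66 − 7 = 59 > 55 [met]
  All elements met. The burden passes to the landlord.
Stage III.3 — burden on landlord; standard: the balance of probabilities (weight exceeds 55).
    (h): 72 − 19 = 53 ≤ 55 [not met]
    (i): 54 ≤ 55 [not met]
  Stage III.3 not carried; the landlord fails its burden.
The analysis ends at Stage III.3; the tenant prevails on this issue.
Per-issue: Issue I → landlord; Issue II → tenant; Issue III → tenant. The tenant must prevail on every issue; overall, the landlord prevails.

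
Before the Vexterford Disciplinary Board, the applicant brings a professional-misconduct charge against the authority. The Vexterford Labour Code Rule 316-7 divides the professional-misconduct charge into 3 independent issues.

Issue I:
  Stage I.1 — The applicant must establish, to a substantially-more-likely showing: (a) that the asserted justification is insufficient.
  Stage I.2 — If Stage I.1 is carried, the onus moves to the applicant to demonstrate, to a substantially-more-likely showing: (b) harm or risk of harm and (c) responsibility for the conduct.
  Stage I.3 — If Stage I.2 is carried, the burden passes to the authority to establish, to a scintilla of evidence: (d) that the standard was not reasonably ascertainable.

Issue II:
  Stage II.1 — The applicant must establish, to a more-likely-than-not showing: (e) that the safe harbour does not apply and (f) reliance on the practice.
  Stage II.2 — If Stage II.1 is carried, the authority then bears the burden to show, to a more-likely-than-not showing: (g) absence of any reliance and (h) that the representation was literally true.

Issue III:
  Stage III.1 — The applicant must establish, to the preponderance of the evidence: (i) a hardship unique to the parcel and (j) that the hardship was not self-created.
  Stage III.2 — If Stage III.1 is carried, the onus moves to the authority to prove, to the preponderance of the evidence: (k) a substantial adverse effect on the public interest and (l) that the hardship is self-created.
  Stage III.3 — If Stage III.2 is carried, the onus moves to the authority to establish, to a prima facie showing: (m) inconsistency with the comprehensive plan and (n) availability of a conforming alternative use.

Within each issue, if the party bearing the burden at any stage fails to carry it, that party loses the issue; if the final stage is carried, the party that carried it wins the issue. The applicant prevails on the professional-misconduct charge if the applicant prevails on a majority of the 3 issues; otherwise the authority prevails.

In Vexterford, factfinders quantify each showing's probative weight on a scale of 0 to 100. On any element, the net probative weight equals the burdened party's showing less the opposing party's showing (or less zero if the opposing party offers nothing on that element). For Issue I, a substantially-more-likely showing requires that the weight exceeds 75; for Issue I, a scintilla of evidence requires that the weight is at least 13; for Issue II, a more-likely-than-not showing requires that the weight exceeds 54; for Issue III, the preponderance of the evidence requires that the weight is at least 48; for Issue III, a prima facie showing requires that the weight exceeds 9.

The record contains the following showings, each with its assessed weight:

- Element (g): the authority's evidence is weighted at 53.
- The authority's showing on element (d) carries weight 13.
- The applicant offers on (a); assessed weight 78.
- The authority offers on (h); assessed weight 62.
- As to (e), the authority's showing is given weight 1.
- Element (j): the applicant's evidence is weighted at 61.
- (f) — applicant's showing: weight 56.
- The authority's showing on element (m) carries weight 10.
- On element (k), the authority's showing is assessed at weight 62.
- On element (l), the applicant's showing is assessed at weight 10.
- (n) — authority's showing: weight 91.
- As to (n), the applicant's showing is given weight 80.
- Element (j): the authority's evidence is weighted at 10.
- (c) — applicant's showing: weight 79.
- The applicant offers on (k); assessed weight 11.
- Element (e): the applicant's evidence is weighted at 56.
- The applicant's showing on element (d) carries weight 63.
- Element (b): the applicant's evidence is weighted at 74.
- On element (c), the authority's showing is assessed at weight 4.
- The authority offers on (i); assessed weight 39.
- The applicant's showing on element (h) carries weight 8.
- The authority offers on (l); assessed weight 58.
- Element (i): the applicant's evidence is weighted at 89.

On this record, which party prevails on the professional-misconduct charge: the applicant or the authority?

— Issue I —
At Stage I.1 the applicant must meet a substantially-more-likely showing (weight exceeds 75): on (a) the weight is 78, > 75, so (a) meets the standard.
  All elements met. The applicant retains the burden for Stage I.2.
At Stage I.2 the applicant must meet a substantially-more-likely showing (weight exceeds 75): on (b) the weight is 74, which does not exceed 75, so (b) does not meet the standard; on (c) the weight is 79 less the opposing 4 gives net 75, ≤ 75, so (c) does not meet the standard.
  Not every element is met, so the applicant fails to carry Stage I.2.
The authority prevails on this issue.
— Issue II —
Stage II.1 — burden on applicant; standard: a more-likely-than-not showing (weight exceeds 54).
    (e): 56 − 1 = 55 > 54 [met]
    (f): 56 > 54 [met]
  All elements met. The burden passes to the authority.
Stage II.2 — burden on authority; standard: a more-likely-than-not showing (weight exceeds 54).
    (g): 53 ≤ 54 [not met]
    (h): 62 − 8 = 54 ≤ 54 [not met]
  Stage II.2 not carried; the authority fails its burden.
The applicant prevails on this issue.
— Issue III —
Stage III.1 — burden on applicant; standard: the preponderance of the evidence (weight is at least 48).
    (i): 89 − 39 = 50 ≥ 48 [met]
    (j): 61 − 10 = 51 ≥ 48 [met]
  Stage III.1 carried; the burden shifts to the authority.
Stage III.2 — burden on authority; standard: the preponderance of the evidence (weight is at least 48).
    (k): 62 − 11 = 51 ≥ 48 [met]
    (l): 58 − 10 = 48 ≥ 48 [met]
  Stage III.2 is satisfied; the authority continues to bear the burden.
Stage III.3 — burden on authority; standard: a prima facie showing (weight exceeds 9).
    (m): 10 > 9 [met]
    (n): 91 − 80 = 11 > 9 [met]
  Stage III.3 carried; the final stage is satisfied.
Every stage carried; the authority prevails on this issue.
Per-issue: Issue I → authority; Issue II → applicant; Issue III → authority. The applicant must prevail on a majority of issues; overall, the authority prevails.

authority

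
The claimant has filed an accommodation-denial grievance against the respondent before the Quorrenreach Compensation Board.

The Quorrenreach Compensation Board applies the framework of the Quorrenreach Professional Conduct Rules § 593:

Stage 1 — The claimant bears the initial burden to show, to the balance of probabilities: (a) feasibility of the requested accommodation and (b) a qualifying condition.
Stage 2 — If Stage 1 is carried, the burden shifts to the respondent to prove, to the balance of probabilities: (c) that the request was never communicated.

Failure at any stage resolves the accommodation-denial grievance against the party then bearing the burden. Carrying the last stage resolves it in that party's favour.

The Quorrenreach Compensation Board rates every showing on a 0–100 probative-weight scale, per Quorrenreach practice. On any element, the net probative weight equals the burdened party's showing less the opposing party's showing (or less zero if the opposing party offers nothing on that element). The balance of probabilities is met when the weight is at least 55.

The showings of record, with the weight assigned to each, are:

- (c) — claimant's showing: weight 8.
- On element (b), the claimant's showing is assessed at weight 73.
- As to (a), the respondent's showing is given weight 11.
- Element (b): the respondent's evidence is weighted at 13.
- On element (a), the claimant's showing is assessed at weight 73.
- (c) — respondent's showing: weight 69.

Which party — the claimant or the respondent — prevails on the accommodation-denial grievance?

At Stage 1 the claimant must meet the balance of probabilities (weight is at least 55): on (a) the weight is 73 less the opposing 11 gives net 62, ≥ 55, so (a) meets the standard; on (b) the weight is 73 less the opposing 13 gives net 60, which does reach 55, so (b) meets the standard.
  All elements met. The burden passes to the respondent.
At Stage 2 the respondent must meet the balance of probabilities (weight is at least 55): on (c) the weight is 69 less the opposing 8 gives net 61, which does reach 55, so (c) meets the standard.
  Stage 2 carried; the final stage is satisfied.
With every stage satisfied, the respondent prevails.

respondent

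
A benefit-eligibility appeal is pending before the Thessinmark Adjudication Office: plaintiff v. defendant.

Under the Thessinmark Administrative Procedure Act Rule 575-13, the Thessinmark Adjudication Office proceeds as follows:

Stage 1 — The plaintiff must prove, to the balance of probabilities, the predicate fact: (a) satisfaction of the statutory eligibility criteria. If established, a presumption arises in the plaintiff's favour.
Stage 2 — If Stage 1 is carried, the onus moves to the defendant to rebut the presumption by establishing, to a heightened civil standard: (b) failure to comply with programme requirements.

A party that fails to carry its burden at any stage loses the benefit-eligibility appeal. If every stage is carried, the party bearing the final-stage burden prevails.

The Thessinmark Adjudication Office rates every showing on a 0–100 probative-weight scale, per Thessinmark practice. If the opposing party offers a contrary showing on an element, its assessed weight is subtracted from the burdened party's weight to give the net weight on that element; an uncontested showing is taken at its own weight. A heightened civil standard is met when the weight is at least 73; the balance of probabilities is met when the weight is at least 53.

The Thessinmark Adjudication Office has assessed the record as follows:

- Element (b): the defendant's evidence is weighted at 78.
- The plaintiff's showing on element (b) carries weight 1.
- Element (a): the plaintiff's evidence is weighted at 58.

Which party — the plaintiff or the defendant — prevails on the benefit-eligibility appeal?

Stage 1 — burden on plaintiff; standard: the balance of probabilities (weight is at least 53).
    (a): 58 ≥ 53 [met]
  Stage 1 is satisfied; the onus moves to the defendant.
Stage 2 — burden on defendant; standard: a heightened civil standard (weight is at least 73).
    (b): 78 − 1 = 77 ≥ 73 [met]
  The defendant carries the last stage.
With every stage satisfied, the defendant prevails.

defendant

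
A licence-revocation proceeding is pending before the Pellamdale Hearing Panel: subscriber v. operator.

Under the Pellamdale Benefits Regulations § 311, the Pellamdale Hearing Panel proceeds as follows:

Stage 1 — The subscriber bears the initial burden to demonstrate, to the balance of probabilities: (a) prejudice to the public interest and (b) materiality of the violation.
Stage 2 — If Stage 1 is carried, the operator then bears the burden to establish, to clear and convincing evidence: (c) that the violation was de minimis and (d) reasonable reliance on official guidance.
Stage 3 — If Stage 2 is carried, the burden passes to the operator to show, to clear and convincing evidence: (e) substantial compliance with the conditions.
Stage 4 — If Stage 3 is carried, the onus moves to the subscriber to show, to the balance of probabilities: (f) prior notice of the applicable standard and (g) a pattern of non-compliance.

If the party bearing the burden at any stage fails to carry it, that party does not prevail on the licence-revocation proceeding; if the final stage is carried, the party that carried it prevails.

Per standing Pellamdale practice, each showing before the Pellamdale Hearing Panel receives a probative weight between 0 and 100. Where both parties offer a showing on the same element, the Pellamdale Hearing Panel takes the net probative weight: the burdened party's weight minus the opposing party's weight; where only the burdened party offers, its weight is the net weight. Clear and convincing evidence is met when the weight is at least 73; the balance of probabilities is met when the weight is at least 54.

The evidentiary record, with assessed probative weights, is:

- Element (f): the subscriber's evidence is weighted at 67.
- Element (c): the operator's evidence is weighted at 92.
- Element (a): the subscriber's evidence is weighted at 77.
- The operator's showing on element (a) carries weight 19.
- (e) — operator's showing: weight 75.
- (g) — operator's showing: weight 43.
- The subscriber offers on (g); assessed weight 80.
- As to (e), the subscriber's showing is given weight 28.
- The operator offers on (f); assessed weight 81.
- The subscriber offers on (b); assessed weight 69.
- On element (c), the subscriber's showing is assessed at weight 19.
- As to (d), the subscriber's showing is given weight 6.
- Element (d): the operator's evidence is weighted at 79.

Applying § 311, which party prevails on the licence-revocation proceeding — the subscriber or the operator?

subscriber

At Stage 1 the subscriber must meet the balance of probabilities (weight is at least 54): on (a) the weight is 77 less the opposing 19 gives net 58, which does reach 54, so (a) meets the standard; on (b) the weight is 69, which does reach 54, so (b) meets the standard.
  The subscriber carries Stage 1; the operator now bears the burden.
At Stage 2 the operator must meet clear and convincing evidence (weight is at least 73): on (c) the weight is 92 less the opposing 19 gives net 73, which does reach 73, so (c) meets the standard; on (d) the weight is 79 less the opposing 6 gives net 73, which does reach 73, so (d) meets the standard.
  All elements met. The operator retains the burden for Stage 3.
At Stage 3 the operator must meet clear and convincing evidence (weight is at least 73): on (e) the weight is 75 less the opposing 28 gives net 47, < 73, so (e) does not meet the standard.
  The operator does not carry Stage 3.
The subscriber prevails.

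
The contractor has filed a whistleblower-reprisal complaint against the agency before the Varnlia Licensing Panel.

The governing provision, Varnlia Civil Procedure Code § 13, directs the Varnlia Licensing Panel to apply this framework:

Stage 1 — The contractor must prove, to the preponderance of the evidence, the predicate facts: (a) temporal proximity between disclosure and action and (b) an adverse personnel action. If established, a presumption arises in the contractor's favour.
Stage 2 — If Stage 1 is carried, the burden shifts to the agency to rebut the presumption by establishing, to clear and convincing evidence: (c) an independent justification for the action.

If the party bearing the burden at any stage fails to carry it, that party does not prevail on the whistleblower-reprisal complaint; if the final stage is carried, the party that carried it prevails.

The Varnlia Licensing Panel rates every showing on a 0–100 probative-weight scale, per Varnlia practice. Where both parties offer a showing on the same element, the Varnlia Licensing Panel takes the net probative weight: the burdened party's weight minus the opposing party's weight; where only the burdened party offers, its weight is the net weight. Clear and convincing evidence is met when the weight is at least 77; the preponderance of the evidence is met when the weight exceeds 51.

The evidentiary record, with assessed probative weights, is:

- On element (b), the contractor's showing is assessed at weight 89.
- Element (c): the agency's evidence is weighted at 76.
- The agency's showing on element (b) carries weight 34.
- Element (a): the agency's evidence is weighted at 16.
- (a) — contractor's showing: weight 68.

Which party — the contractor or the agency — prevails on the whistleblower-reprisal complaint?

Stage 1 — burden on contractor; standard: the preponderance of the evidence (weight exceeds 51).
    (a): 68 − 16 = 52 > 51 [met]
    (b): 89 − 34 = 55 > 51 [met]
  All elements met. The burden passes to the agency.
Stage 2 — burden on agency; standard: clear and convincing evidence (weight is at least 77).
    (c): 76 < 77 [not met]
  Stage 2 not carried; the agency fails its burden.
The analysis ends at Stage 2; the contractor prevails.

contractor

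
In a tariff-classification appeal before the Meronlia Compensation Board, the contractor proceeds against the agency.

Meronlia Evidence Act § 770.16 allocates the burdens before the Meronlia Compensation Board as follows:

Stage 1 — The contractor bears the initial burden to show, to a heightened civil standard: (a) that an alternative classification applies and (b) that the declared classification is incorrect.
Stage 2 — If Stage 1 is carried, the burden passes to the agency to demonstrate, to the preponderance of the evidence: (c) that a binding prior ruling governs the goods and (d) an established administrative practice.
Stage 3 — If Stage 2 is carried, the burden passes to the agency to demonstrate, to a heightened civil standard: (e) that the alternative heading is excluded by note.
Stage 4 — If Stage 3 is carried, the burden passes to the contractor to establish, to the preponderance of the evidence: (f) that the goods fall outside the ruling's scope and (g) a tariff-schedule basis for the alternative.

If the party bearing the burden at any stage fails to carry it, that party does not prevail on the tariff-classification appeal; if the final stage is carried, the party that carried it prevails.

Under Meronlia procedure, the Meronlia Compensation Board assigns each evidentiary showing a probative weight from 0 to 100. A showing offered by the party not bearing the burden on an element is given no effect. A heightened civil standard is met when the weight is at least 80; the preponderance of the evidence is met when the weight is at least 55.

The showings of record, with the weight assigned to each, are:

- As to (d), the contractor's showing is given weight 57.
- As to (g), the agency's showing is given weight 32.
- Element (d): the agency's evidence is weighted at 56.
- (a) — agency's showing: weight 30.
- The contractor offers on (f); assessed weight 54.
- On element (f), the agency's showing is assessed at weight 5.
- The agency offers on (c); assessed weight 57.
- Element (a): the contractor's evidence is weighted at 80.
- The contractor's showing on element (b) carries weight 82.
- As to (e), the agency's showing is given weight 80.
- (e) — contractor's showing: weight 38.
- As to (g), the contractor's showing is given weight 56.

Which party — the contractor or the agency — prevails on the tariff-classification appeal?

Stage 1 — burden on contractor; standard: a heightened civil standard (weight is at least 80).
    (a): 80 (agency's 30 disregarded) ≥ 80 [met]
    (b): 82 ≥ 80 [met]
  Stage 1 is satisfied; the onus moves to the agency.
Stage 2 — burden on agency; standard: the preponderance of the evidence (weight is at least 55).
    (c): 57 ≥ 55 [met]
    (d): 56 (contractor's 57 disregarded) ≥ 55 [met]
  All elements met. The agency retains the burden for Stage 3.
Stage 3 — burden on agency; standard: a heightened civil standard (weight is at least 80).
    (e): 80 (contractor's 38 disregarded) ≥ 80 [met]
  Stage 3 carried; the burden shifts to the contractor.
Stage 4 — burden on contractor; standard: the preponderance of the evidence (weight is at least 55).
    (f): 54 (agency's 5 disregarded) < 55 [not met]
    (g): 56 (agency's 32 disregarded) ≥ 55 [met]
  Not every element is met, so the contractor fails to carry Stage 4.
The analysis ends at Stage 4; the agency prevails.

agency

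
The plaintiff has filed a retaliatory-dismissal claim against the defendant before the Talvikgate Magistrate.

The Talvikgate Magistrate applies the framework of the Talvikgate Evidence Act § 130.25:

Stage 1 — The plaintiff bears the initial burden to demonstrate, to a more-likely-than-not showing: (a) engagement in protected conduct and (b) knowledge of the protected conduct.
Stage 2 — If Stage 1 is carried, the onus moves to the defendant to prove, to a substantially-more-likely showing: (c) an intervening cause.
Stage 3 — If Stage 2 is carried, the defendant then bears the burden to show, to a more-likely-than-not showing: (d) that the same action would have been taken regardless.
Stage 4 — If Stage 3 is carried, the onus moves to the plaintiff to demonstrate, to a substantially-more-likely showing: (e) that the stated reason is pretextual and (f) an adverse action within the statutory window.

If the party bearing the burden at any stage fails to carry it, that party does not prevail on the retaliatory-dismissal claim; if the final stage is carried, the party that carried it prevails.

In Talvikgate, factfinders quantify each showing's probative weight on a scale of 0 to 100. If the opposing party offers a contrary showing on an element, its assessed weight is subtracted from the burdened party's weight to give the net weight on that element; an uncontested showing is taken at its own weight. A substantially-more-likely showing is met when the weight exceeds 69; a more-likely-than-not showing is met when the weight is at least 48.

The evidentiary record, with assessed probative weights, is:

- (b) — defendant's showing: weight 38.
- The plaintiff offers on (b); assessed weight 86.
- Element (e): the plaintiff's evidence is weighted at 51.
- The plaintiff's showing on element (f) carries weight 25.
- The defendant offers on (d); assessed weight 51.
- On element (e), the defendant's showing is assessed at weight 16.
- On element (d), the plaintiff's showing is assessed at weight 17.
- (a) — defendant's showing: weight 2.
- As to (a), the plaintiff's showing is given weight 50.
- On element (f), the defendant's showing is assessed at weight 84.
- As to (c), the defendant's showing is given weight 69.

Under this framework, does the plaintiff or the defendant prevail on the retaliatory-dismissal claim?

plaintiff

Stage 1 (plaintiff, a more-likely-than-not showing, weight is at least 48): (a) net 50−2=48 ≥ 48 — meets; (b) net 86−38=48 ≥ 48 — meets.
  All elements met. The burden passes to the defendant.
Stage 2 (defendant, a substantially-more-likely showing, weight exceeds 69): (c) 69 ≤ 69 — fails.
  The defendant does not carry Stage 2.
So the plaintiff prevails.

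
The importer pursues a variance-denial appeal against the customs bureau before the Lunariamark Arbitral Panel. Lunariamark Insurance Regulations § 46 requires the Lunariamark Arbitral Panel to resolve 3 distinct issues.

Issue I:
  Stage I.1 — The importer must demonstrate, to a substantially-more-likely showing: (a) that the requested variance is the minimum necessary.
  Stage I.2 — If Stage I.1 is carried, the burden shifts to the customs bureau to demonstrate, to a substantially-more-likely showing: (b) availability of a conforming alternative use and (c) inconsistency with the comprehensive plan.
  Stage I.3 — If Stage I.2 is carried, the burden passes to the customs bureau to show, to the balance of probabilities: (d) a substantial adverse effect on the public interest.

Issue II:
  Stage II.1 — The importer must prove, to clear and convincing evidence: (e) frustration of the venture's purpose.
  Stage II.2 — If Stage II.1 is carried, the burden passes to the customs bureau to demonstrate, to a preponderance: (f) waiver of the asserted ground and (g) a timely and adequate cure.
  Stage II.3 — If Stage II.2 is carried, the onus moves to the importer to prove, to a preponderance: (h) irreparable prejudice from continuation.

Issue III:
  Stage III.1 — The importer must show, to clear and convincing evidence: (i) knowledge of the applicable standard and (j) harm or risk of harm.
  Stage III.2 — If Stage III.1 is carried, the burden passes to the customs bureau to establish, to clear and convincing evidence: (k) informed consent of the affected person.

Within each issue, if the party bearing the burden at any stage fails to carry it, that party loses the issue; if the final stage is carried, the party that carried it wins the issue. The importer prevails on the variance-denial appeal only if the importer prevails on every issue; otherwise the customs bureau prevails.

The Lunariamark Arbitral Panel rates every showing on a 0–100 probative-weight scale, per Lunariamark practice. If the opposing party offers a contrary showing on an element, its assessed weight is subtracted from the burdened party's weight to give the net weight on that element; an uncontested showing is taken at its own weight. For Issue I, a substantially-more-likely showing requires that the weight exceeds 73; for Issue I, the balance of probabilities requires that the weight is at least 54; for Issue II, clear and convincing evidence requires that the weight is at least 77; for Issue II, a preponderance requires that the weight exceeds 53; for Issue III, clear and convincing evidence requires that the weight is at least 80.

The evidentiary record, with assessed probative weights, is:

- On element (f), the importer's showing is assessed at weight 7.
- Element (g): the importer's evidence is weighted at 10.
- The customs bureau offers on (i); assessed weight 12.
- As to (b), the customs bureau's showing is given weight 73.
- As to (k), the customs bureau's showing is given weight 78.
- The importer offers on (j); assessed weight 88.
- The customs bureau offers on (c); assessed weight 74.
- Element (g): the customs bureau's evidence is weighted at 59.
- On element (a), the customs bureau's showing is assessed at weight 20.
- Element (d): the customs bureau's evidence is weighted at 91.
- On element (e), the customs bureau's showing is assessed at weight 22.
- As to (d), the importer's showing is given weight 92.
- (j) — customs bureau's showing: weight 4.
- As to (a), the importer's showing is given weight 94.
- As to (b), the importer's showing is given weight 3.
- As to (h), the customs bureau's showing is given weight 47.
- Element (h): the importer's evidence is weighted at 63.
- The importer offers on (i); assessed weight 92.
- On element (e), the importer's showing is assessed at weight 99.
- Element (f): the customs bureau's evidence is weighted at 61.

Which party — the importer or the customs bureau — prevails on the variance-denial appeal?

importer

— Issue I —
At Stage I.1 the importer must meet a substantially-more-likely showing (weight exceeds 73): on (a) the weight is 94 less the opposing 20 gives net 74, which does exceed 73, so (a) meets the standard.
  Stage I.1 carried; the burden shifts to the customs bureau.
At Stage I.2 the customs bureau must meet a substantially-more-likely showing (weight exceeds 73): on (b) the weight is 73 less the opposing 3 gives net 70, which does not exceed 73, so (b) does not meet the standard; on (c) the weight is 74, > 73, so (c) meets the standard.
  The customs bureau does not carry Stage I.2.
So the importer prevails on this issue.
— Issue II —
Stage II.1 — burden on importer; standard: clear and convincing evidence (weight is at least 77).
    (e): 99 − 22 = 77 ≥ 77 [met]
  All elements met. The burden passes to the customs bureau.
Stage II.2 — burden on customs bureau; standard: a preponderance (weight exceeds 53).
    (f): 61 − 7 = 54 > 53 [met]
    (g): 59 − 10 = 49 ≤ 53 [not met]
  Stage II.2 not carried; the customs bureau fails its burden.
So the importer prevails on this issue.
— Issue III —
At Stage III.1 the importer must meet clear and convincing evidence (weight is at least 80): on (i) the weight is 92 less the opposing 12 gives net 80, which does reach 80, so (i) meets the standard; on (j) the weight is 88 less the opposing 4 gives net 84, which does reach 80, so (j) meets the standard.
  All elements met. The burden passes to the customs bureau.
At Stage III.2 the customs bureau must meet clear and convincing evidence (weight is at least 80): on (k) the weight is 78, which does not reach 80, so (k) does not meet the standard.
  The customs bureau does not carry Stage III.2.
The importer prevails on this issue.
Per-issue: Issue I → importer; Issue II → importer; Issue III → importer. The importer must prevail on every issue; overall, the importer prevails.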